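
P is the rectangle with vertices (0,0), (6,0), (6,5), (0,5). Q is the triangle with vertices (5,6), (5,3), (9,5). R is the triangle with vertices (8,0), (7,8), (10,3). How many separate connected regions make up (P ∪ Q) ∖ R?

(P ∪ Q) ∖ R splits into 2 disjoint pieces (area 33.288, area 0.0136).

2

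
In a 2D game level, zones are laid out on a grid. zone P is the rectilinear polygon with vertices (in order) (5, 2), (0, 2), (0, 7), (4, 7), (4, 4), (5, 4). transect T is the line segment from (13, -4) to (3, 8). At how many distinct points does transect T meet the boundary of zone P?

The segment meets the boundary at (3.833,7), (4,6.8).

2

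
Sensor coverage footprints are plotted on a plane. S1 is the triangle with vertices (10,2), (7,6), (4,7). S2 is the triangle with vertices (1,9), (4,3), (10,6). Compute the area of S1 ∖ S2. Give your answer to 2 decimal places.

1.64

|S1| = 4.5, |S1∩S2| = 2.8636.
|S1 ∖ S2| = |S1| − |S1∩S2| = 4.5 − 2.8636 = 1.64.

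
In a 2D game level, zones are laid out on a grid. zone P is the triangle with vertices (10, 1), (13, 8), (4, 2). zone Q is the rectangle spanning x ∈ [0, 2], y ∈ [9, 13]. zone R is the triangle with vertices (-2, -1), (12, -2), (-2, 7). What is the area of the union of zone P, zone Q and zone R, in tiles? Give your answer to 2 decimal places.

85.63

By inclusion–exclusion:
Individual areas: |zone P| = 22.5, |zone Q| = 8, |zone R| = 56.
|zone P∩zone Q| = 0.
|zone P∩zone R| = 0.8727.
|zone Q∩zone R| = 0.
|zone P∩zone Q∩zone R| = 0.
|zone P ∪ zone Q ∪ zone R| = 86.5 − 0.8727 + 0 = 85.63.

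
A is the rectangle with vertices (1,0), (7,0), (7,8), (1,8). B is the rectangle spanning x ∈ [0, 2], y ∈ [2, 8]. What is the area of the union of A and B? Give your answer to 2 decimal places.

By inclusion–exclusion:
Individual areas: |A| = 48, |B| = 12.
|A∩B|: x∈[1,2], y∈[2,8] → 1·6 = 6.
|A ∪ B| = 60 − 6 = 54.00.

54.00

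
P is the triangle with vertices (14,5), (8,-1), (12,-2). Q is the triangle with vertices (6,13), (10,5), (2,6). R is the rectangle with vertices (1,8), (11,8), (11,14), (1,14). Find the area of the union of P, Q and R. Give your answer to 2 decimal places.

By inclusion–exclusion:
Individual areas: |P| = 15, |Q| = 30, |R| = 60.
|P∩Q| = 0.
|P∩R| = 0.
|Q∩R| = 13.3929.
|P∩Q∩R| = 0.
|P ∪ Q ∪ R| = 105 − 13.3929 + 0 = 91.61.

91.61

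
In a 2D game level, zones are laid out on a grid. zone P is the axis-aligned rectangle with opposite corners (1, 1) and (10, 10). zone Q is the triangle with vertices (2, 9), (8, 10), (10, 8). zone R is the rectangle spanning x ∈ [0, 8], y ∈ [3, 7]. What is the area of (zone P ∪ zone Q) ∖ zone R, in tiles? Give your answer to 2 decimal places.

53.00

|zone P ∪ zone Q| = 81.
|(zone P ∪ zone Q) ∩ zone R| = 28.
|(zone P ∪ zone Q) ∖ zone R| = 81 − 28 = 53.00.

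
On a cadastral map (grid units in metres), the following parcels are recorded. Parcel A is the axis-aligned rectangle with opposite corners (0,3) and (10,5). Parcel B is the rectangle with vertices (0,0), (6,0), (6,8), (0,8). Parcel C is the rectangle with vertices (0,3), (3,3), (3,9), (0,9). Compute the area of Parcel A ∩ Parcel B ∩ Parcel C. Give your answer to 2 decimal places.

The intersection is the polygon with vertices (0,3), (0,5), (3,5), (3,3).
By the shoelace formula its area is 6.00.

6.00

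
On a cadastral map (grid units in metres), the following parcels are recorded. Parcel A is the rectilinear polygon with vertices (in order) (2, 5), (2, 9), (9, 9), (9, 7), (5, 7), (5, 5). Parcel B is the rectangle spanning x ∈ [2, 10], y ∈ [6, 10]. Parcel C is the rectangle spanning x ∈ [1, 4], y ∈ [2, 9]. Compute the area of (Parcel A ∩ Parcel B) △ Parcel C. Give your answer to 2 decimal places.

26.00

|Parcel A ∩ Parcel B| = 17.
|(Parcel A ∩ Parcel B) ∩ Parcel C| = 6.
|(Parcel A ∩ Parcel B) △ Parcel C| = 17 + 21 − 12 = 26.00.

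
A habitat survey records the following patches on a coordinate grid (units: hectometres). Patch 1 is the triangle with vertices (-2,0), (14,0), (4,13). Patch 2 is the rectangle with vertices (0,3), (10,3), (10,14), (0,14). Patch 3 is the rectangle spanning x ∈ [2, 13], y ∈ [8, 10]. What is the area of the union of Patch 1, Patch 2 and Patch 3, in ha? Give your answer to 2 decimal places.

160.73

By inclusion–exclusion:
Individual areas: |Patch 1| = 104, |Patch 2| = 110, |Patch 3| = 22.
|Patch 1∩Patch 2| = 59.2667.
|Patch 1∩Patch 3| = 9.7436.
|Patch 2∩Patch 3|: x∈[2,10], y∈[8,10] → 8·2 = 16.
|Patch 1∩Patch 2∩Patch 3| = 9.7436.
|Patch 1 ∪ Patch 2 ∪ Patch 3| = 236 − 85.0103 + 9.7436 = 160.73.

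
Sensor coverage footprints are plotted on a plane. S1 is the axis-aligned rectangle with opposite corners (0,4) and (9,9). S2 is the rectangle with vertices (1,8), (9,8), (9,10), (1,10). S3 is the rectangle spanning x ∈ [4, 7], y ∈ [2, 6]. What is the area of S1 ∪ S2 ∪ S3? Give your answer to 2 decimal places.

By inclusion–exclusion:
Individual areas: |S1| = 45, |S2| = 16, |S3| = 12.
|S1∩S2|: x∈[1,9], y∈[8,9] → 8·1 = 8.
|S1∩S3|: x∈[4,7], y∈[4,6] → 3·2 = 6.
|S2∩S3| = 0 (no overlap).
|S1∩S2∩S3| = 0.
|S1 ∪ S2 ∪ S3| = 73 − 14 + 0 = 59.00.

59.00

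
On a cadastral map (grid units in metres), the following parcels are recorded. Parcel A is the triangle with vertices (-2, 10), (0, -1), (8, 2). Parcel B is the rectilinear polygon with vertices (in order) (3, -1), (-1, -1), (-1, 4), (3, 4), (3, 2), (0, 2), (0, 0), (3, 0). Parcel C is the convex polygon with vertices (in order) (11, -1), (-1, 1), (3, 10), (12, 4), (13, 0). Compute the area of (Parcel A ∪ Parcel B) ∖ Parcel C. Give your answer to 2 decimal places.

|Parcel A ∪ Parcel B| = 51.3939.
|(Parcel A ∪ Parcel B) ∩ Parcel C| = 31.3578.
|(Parcel A ∪ Parcel B) ∖ Parcel C| = 51.3939 − 31.3578 = 20.04.

20.04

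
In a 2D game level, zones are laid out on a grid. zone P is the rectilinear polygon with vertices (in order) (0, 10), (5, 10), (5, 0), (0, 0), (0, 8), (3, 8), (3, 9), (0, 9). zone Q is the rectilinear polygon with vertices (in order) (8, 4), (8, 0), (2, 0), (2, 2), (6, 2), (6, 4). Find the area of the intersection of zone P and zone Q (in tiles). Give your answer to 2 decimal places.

The intersection is the polygon with vertices (5,0), (2,0), (2,2), (5,2).
By the shoelace formula its area is 6.00.

6.00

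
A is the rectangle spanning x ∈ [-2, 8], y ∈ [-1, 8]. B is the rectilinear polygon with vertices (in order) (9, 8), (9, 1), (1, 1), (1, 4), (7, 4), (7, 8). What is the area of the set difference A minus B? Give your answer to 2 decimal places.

65.00

|A| = 90, |A∩B| = 25.
|A ∖ B| = |A| − |A∩B| = 90 − 25 = 65.00.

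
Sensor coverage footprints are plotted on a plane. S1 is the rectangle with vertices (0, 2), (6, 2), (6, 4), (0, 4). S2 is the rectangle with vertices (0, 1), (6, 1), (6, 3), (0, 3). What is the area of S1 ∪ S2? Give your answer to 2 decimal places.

18.00

By inclusion–exclusion:
Individual areas: |S1| = 12, |S2| = 12.
|S1∩S2|: x∈[0,6], y∈[2,3] → 6·1 = 6.
|S1 ∪ S2| = 24 − 6 = 18.00.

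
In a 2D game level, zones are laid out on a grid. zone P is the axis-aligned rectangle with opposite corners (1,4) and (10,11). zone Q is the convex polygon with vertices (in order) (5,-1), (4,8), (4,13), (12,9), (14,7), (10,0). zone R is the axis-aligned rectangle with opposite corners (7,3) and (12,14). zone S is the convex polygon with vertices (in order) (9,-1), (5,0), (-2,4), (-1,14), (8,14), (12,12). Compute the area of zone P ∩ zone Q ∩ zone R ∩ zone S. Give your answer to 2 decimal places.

The intersection is the polygon with vertices (7,11), (8,11), (10,10), (10,4), (7,4).
By the shoelace formula its area is 20.00.

20.00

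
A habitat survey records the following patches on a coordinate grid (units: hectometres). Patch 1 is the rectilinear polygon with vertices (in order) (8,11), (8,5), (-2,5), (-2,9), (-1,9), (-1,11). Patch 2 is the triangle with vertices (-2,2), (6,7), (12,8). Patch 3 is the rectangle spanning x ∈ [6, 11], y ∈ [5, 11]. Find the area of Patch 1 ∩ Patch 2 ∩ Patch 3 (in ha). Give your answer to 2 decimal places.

2.62

The intersection is the polygon with vertices (6,5.429), (6,7), (8,7.333), (8,6.286).
By the shoelace formula its area is 2.62.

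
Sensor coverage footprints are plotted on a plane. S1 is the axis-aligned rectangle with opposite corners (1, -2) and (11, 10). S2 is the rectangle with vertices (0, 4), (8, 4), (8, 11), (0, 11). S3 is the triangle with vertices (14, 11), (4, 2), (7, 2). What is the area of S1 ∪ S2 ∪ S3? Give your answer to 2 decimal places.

By inclusion–exclusion:
Individual areas: |S1| = 120, |S2| = 56, |S3| = 13.5.
|S1∩S2|: x∈[1,8], y∈[4,10] → 7·6 = 42.
|S1∩S3| = 11.7643.
|S2∩S3| = 1.4222.
|S1∩S2∩S3| = 1.4222.
|S1 ∪ S2 ∪ S3| = 189.5 − 55.1865 + 1.4222 = 135.74.

135.74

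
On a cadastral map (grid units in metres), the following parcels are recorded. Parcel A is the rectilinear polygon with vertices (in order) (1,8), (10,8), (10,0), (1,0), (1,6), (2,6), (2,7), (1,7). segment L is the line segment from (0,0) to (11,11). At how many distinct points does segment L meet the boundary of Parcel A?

The segment meets the boundary at (8,8), (1,1).

2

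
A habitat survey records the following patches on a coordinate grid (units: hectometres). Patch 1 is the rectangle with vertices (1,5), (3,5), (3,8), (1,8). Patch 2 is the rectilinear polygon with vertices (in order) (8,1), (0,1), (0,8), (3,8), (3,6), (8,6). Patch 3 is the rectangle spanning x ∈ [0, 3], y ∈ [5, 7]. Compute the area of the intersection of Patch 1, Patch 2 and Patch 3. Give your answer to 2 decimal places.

4.00

The intersection is the polygon with vertices (1,5), (1,7), (3,7), (3,6), (3,5).
By the shoelace formula its area is 4.00.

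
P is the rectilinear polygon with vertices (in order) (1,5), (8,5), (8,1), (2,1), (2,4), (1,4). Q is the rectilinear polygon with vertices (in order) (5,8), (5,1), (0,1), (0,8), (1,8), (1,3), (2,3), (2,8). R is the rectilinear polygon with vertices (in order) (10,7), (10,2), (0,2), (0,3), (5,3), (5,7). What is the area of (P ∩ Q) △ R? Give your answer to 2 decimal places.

|P ∩ Q| = 12.
|(P ∩ Q) ∩ R| = 3.
|(P ∩ Q) △ R| = 12 + 30 − 6 = 36.00.

36.00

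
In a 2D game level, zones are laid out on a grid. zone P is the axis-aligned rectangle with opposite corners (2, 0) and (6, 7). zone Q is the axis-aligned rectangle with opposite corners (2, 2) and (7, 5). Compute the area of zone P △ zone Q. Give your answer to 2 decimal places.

|zone P∩zone Q|: x∈[2,6], y∈[2,5] → 4·3 = 12.
|zone P △ zone Q| = |zone P| + |zone Q| − 2·|zone P∩zone Q| = 28 + 15 − 24 = 19.00.

19.00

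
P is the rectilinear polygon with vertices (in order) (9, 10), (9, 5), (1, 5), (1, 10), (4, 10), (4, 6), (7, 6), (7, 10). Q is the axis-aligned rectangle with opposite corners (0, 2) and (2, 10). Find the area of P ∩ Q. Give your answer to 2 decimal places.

5.00

The intersection is the polygon with vertices (1,5), (1,10), (2,10), (2,5).
By the shoelace formula its area is 5.00.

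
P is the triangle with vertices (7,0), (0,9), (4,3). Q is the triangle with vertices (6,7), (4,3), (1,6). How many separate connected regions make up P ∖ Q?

P ∖ Q splits into 2 disjoint pieces (area 1.1739, area 0.4344).

2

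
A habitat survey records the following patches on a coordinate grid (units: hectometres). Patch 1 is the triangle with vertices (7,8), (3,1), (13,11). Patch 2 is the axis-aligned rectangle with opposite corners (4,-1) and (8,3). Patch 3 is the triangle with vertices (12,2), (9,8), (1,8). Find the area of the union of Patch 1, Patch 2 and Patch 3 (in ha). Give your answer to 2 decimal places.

By inclusion–exclusion:
Individual areas: |Patch 1| = 15, |Patch 2| = 16, |Patch 3| = 24.
|Patch 1∩Patch 2| = 0.4821.
|Patch 1∩Patch 3| = 6.4756.
|Patch 2∩Patch 3| = 0.
|Patch 1∩Patch 2∩Patch 3| = 0.
|Patch 1 ∪ Patch 2 ∪ Patch 3| = 55 − 6.9578 + 0 = 48.04.

48.04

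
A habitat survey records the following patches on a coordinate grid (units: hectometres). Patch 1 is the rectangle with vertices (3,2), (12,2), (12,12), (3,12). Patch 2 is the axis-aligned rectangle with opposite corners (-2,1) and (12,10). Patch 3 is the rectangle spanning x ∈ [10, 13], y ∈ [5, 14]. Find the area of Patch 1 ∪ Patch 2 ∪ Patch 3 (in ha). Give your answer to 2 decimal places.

157.00

By inclusion–exclusion:
Individual areas: |Patch 1| = 90, |Patch 2| = 126, |Patch 3| = 27.
|Patch 1∩Patch 2|: x∈[3,12], y∈[2,10] → 9·8 = 72.
|Patch 1∩Patch 3|: x∈[10,12], y∈[5,12] → 2·7 = 14.
|Patch 2∩Patch 3|: x∈[10,12], y∈[5,10] → 2·5 = 10.
|Patch 1∩Patch 2∩Patch 3| = 10.
|Patch 1 ∪ Patch 2 ∪ Patch 3| = 243 − 96 + 10 = 157.00.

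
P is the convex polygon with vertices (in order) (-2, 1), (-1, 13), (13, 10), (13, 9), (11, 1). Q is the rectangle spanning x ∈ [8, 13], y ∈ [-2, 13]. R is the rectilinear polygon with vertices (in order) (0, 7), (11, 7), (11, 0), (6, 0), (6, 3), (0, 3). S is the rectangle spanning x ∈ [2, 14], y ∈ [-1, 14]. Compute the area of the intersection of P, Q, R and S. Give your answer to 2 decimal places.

18.00

The intersection is the polygon with vertices (8,7), (11,7), (11,1), (8,1).
By the shoelace formula its area is 18.00.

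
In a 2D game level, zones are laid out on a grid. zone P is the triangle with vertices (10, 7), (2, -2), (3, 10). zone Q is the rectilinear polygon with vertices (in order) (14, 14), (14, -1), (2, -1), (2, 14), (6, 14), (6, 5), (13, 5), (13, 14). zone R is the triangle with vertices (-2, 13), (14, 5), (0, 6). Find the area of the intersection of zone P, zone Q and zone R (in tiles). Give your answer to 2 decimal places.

The intersection is the polygon with vertices (3,10), (6,8.714), (6,5.571), (2.651,5.811).
By the shoelace formula its area is 11.77.

11.77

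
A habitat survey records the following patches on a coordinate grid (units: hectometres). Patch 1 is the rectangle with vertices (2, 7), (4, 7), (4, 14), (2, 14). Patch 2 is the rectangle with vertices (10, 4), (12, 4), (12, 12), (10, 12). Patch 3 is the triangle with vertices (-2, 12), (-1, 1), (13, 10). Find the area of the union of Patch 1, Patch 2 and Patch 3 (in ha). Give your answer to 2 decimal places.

By inclusion–exclusion:
Individual areas: |Patch 1| = 14, |Patch 2| = 16, |Patch 3| = 81.5.
|Patch 1∩Patch 2| = 0 (no overlap).
|Patch 1∩Patch 3| = 8.6667.
|Patch 2∩Patch 3| = 3.1048.
|Patch 1∩Patch 2∩Patch 3| = 0.
|Patch 1 ∪ Patch 2 ∪ Patch 3| = 111.5 − 11.7714 + 0 = 99.73.

99.73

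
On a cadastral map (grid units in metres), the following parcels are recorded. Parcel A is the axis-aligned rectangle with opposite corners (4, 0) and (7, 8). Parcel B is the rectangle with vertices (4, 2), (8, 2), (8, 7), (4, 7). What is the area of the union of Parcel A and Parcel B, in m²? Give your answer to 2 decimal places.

By inclusion–exclusion:
Individual areas: |Parcel A| = 24, |Parcel B| = 20.
|Parcel A∩Parcel B|: x∈[4,7], y∈[2,7] → 3·5 = 15.
|Parcel A ∪ Parcel B| = 44 − 15 = 29.00.

29.00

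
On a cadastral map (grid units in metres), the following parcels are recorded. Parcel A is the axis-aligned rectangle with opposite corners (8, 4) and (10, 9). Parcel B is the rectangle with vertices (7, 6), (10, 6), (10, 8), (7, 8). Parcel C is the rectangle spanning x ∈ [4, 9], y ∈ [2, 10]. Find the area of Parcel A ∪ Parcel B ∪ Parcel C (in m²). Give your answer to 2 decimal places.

By inclusion–exclusion:
Individual areas: |Parcel A| = 10, |Parcel B| = 6, |Parcel C| = 40.
|Parcel A∩Parcel B|: x∈[8,10], y∈[6,8] → 2·2 = 4.
|Parcel A∩Parcel C|: x∈[8,9], y∈[4,9] → 1·5 = 5.
|Parcel B∩Parcel C|: x∈[7,9], y∈[6,8] → 2·2 = 4.
|Parcel A∩Parcel B∩Parcel C| = 2.
|Parcel A ∪ Parcel B ∪ Parcel C| = 56 − 13 + 2 = 45.00.

45.00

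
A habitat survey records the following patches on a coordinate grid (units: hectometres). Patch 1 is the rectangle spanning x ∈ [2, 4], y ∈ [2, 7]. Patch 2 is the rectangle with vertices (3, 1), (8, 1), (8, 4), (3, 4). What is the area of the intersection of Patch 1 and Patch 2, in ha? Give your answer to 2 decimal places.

|Patch 1∩Patch 2|: x∈[3,4], y∈[2,4] → 1·2 = 2.

2.00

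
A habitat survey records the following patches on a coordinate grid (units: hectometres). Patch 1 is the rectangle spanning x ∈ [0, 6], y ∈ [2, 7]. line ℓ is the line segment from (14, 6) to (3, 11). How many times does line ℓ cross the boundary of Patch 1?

0

The segment lies entirely outside Patch 1 and never meets its boundary.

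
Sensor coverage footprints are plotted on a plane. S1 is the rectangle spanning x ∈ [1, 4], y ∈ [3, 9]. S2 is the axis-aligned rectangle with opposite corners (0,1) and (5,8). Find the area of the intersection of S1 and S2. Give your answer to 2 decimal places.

15.00

|S1∩S2|: x∈[1,4], y∈[3,8] → 3·5 = 15.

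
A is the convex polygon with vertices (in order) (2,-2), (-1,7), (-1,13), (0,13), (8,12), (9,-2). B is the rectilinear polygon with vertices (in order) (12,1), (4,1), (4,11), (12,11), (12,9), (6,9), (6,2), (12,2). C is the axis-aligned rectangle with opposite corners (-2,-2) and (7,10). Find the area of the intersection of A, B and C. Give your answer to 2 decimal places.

The intersection is the polygon with vertices (6,9), (6,2), (7,2), (7,1), (4,1), (4,10), (7,10), (7,9).
By the shoelace formula its area is 20.00.

20.00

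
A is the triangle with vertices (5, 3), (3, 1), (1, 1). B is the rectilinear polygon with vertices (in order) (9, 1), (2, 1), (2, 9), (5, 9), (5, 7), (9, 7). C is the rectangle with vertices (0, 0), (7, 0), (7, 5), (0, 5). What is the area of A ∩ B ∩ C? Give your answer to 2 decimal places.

1.75

The intersection is the polygon with vertices (2,1), (2,1.5), (5,3), (3,1).
By the shoelace formula its area is 1.75.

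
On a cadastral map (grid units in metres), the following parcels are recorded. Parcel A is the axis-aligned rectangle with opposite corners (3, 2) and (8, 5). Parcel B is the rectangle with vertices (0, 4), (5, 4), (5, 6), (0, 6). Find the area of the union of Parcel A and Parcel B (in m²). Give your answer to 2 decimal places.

23.00

By inclusion–exclusion:
Individual areas: |Parcel A| = 15, |Parcel B| = 10.
|Parcel A∩Parcel B|: x∈[3,5], y∈[4,5] → 2·1 = 2.
|Parcel A ∪ Parcel B| = 25 − 2 = 23.00.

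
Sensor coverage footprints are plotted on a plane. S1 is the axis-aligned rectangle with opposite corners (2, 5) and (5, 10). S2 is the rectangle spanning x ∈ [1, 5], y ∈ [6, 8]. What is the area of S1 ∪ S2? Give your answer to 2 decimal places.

By inclusion–exclusion:
Individual areas: |S1| = 15, |S2| = 8.
|S1∩S2|: x∈[2,5], y∈[6,8] → 3·2 = 6.
|S1 ∪ S2| = 23 − 6 = 17.00.

17.00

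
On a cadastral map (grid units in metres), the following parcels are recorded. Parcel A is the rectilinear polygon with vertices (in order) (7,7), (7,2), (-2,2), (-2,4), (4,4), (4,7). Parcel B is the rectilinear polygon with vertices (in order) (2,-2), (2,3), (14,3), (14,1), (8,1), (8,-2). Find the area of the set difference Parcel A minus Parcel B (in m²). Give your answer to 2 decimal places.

|Parcel A| = 27, |Parcel A∩Parcel B| = 5.
|Parcel A ∖ Parcel B| = |Parcel A| − |Parcel A∩Parcel B| = 27 − 5 = 22.00.

22.00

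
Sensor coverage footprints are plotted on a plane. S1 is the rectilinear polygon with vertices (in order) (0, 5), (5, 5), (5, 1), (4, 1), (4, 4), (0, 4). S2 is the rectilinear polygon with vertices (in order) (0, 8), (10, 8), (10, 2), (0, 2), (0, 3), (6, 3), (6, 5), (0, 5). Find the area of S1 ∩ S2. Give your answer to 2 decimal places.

1.00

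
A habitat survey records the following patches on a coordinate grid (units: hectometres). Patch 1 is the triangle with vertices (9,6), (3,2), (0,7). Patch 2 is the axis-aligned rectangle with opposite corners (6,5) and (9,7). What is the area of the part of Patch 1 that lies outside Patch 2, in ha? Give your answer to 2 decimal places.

18.25

|Patch 1| = 21, |Patch 1∩Patch 2| = 2.75.
|Patch 1 ∖ Patch 2| = |Patch 1| − |Patch 1∩Patch 2| = 21 − 2.75 = 18.25.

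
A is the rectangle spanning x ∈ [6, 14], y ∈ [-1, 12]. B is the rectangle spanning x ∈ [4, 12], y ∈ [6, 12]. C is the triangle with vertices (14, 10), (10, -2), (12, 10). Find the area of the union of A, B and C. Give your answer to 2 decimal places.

By inclusion–exclusion:
Individual areas: |A| = 104, |B| = 48, |C| = 12.
|A∩B|: x∈[6,12], y∈[6,12] → 6·6 = 36.
|A∩C| = 11.9167.
|B∩C| = 1.3333.
|A∩B∩C| = 1.3333.
|A ∪ B ∪ C| = 164 − 49.25 + 1.3333 = 116.08.

116.08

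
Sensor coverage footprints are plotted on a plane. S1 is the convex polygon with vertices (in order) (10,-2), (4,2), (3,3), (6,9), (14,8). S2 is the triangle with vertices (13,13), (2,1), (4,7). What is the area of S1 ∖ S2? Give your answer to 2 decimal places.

59.89

|S1| = 71.5, |S1∩S2| = 11.6107.
|S1 ∖ S2| = |S1| − |S1∩S2| = 71.5 − 11.6107 = 59.89.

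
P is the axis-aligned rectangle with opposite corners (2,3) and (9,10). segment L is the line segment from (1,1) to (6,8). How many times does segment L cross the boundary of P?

The segment meets the boundary at (2.429,3).

1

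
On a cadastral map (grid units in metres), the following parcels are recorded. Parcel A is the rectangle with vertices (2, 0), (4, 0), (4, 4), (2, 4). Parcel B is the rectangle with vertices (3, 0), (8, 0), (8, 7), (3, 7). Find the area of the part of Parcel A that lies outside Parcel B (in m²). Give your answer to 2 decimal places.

4.00

|Parcel A∩Parcel B|: x∈[3,4], y∈[0,4] → 1·4 = 4.
|Parcel A| = 8.
|Parcel A ∖ Parcel B| = |Parcel A| − |Parcel A∩Parcel B| = 8 − 4 = 4.00.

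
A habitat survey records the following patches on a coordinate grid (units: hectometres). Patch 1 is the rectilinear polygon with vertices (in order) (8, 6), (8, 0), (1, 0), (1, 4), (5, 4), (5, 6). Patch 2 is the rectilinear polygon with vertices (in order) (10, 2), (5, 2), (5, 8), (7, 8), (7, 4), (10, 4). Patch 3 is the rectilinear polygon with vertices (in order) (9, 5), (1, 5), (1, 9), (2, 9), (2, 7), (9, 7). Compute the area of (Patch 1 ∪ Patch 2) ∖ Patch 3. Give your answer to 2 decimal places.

37.00

|Patch 1 ∪ Patch 2| = 42.
|(Patch 1 ∪ Patch 2) ∩ Patch 3| = 5.
|(Patch 1 ∪ Patch 2) ∖ Patch 3| = 42 − 5 = 37.00.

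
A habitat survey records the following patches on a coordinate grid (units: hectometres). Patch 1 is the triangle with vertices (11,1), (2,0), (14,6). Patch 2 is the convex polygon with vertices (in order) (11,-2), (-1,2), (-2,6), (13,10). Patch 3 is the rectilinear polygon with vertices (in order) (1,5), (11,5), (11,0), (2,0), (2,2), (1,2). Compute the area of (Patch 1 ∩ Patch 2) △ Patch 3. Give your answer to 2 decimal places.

35.58

|Patch 1 ∩ Patch 2| = 18.0274.
|(Patch 1 ∩ Patch 2) ∩ Patch 3| = 15.225.
|(Patch 1 ∩ Patch 2) △ Patch 3| = 18.0274 + 48 − 30.45 = 35.58.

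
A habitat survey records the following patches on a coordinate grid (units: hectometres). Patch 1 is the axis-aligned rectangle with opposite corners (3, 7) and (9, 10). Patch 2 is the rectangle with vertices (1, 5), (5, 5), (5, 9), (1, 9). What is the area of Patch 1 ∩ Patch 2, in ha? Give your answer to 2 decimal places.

4.00

|Patch 1∩Patch 2|: x∈[3,5], y∈[7,9] → 2·2 = 4.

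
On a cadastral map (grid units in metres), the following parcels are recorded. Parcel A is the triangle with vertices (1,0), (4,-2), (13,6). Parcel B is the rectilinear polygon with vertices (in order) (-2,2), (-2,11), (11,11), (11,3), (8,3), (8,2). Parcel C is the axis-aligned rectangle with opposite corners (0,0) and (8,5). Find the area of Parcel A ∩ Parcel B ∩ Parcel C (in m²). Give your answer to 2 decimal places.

2.25

The intersection is the polygon with vertices (8,2), (5,2), (8,3.5), (8,3).
By the shoelace formula its area is 2.25.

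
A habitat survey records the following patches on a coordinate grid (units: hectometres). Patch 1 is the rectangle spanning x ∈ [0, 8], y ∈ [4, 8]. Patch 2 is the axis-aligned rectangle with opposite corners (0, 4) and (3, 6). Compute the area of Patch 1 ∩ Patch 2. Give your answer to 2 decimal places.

6.00

|Patch 1∩Patch 2|: x∈[0,3], y∈[4,6] → 3·2 = 6.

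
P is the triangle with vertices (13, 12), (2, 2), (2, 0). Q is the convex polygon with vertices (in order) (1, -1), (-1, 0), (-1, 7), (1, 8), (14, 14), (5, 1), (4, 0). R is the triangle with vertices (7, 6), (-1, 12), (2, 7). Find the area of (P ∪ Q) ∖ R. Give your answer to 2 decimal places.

85.96

|P ∪ Q| = 92.6482.
|(P ∪ Q) ∩ R| = 6.6917.
|(P ∪ Q) ∖ R| = 92.6482 − 6.6917 = 85.96.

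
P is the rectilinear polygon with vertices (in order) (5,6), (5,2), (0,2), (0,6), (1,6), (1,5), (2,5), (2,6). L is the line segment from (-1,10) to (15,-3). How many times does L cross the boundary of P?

The segment meets the boundary at (5,5.125), (3.923,6).

2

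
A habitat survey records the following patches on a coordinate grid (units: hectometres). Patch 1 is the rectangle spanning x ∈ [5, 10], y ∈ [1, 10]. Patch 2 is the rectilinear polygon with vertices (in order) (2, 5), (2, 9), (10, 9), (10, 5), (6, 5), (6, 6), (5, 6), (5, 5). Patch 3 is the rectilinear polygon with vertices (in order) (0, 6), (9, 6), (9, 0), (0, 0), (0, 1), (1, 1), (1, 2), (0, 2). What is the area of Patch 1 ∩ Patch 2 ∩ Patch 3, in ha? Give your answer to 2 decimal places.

3.00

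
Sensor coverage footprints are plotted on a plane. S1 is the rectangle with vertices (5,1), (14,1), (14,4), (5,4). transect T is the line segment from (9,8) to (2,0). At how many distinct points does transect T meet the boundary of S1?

2

The segment meets the boundary at (5,3.429), (5.5,4).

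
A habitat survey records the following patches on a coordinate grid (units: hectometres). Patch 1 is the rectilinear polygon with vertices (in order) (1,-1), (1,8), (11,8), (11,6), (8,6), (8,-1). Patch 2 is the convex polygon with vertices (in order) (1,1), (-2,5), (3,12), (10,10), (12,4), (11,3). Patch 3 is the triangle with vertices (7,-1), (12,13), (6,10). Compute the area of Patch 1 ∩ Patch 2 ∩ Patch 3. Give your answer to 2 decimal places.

12.64

The intersection is the polygon with vertices (10.214,8), (9.5,6), (8,6), (8,2.4), (6.714,2.143), (6.182,8).
By the shoelace formula its area is 12.64.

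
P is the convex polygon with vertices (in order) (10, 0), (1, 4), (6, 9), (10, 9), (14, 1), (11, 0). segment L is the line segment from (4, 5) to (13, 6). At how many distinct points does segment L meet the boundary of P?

1

The segment meets the boundary at (11.579,5.842).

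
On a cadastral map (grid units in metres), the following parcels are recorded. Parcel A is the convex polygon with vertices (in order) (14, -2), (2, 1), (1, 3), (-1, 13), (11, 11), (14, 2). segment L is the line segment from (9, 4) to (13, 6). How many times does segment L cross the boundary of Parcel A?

1

The segment meets the boundary at (12.714,5.857).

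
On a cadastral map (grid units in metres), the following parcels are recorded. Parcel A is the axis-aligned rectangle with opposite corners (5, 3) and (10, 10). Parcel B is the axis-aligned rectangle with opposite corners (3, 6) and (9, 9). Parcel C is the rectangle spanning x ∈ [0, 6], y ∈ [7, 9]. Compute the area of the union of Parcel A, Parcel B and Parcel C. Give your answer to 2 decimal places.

47.00

By inclusion–exclusion:
Individual areas: |Parcel A| = 35, |Parcel B| = 18, |Parcel C| = 12.
|Parcel A∩Parcel B|: x∈[5,9], y∈[6,9] → 4·3 = 12.
|Parcel A∩Parcel C|: x∈[5,6], y∈[7,9] → 1·2 = 2.
|Parcel B∩Parcel C|: x∈[3,6], y∈[7,9] → 3·2 = 6.
|Parcel A∩Parcel B∩Parcel C| = 2.
|Parcel A ∪ Parcel B ∪ Parcel C| = 65 − 20 + 2 = 47.00.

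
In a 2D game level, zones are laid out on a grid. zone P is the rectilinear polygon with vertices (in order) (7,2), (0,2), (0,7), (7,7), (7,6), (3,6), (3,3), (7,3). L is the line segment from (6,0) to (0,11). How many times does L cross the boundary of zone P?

4

The segment meets the boundary at (4.364,3), (4.909,2), (2.182,7), (3,5.5).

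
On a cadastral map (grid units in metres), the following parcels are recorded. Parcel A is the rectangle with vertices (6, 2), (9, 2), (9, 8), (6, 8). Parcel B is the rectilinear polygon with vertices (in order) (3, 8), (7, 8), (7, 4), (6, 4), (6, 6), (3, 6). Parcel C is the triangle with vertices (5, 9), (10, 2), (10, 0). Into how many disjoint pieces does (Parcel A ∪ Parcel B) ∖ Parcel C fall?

2

(Parcel A ∪ Parcel B) ∖ Parcel C splits into 2 disjoint pieces (area 7.5571, area 13.3333).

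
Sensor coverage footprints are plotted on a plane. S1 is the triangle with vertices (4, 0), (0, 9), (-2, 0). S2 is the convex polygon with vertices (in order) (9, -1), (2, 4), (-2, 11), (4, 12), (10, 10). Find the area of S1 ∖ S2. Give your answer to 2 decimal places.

|S1| = 27, |S1∩S2| = 2.2614.
|S1 ∖ S2| = |S1| − |S1∩S2| = 27 − 2.2614 = 24.74.

24.74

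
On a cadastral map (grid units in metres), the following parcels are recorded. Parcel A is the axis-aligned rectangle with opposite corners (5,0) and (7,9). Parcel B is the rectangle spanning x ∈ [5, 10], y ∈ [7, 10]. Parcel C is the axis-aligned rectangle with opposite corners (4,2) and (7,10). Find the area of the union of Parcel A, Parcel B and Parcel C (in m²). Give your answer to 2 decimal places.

37.00

By inclusion–exclusion:
Individual areas: |Parcel A| = 18, |Parcel B| = 15, |Parcel C| = 24.
|Parcel A∩Parcel B|: x∈[5,7], y∈[7,9] → 2·2 = 4.
|Parcel A∩Parcel C|: x∈[5,7], y∈[2,9] → 2·7 = 14.
|Parcel B∩Parcel C|: x∈[5,7], y∈[7,10] → 2·3 = 6.
|Parcel A∩Parcel B∩Parcel C| = 4.
|Parcel A ∪ Parcel B ∪ Parcel C| = 57 − 24 + 4 = 37.00.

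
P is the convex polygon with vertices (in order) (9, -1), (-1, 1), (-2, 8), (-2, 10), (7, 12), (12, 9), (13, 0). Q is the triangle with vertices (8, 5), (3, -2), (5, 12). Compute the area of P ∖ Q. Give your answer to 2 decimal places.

|P| = 153.5, |P∩Q| = 26.7704.
|P ∖ Q| = |P| − |P∩Q| = 153.5 − 26.7704 = 126.73.

126.73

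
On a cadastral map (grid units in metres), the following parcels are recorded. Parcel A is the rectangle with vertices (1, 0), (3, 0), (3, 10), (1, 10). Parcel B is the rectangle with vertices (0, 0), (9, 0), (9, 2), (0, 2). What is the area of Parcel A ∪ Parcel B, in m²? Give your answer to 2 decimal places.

34.00

By inclusion–exclusion:
Individual areas: |Parcel A| = 20, |Parcel B| = 18.
|Parcel A∩Parcel B|: x∈[1,3], y∈[0,2] → 2·2 = 4.
|Parcel A ∪ Parcel B| = 38 − 4 = 34.00.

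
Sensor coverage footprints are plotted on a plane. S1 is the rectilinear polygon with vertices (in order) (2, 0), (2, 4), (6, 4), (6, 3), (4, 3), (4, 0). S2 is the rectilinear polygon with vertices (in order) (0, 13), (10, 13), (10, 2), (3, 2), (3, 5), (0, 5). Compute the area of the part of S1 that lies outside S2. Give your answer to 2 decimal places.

6.00

|S1| = 10, |S1∩S2| = 4.
|S1 ∖ S2| = |S1| − |S1∩S2| = 10 − 4 = 6.00.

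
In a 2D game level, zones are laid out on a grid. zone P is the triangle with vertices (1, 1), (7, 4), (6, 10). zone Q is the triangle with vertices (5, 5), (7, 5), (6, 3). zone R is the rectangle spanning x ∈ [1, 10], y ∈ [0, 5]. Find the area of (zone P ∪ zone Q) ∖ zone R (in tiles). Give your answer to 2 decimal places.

9.03

|zone P ∪ zone Q| = 19.6542.
|(zone P ∪ zone Q) ∩ zone R| = 10.6264.
|(zone P ∪ zone Q) ∖ zone R| = 19.6542 − 10.6264 = 9.03.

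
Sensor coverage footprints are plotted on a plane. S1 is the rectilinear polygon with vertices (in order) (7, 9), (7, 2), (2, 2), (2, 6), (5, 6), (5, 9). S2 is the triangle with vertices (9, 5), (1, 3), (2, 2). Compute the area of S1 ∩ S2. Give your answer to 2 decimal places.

The intersection is the polygon with vertices (7,4.143), (2,2), (2,3.25), (7,4.5).
By the shoelace formula its area is 4.02.

4.02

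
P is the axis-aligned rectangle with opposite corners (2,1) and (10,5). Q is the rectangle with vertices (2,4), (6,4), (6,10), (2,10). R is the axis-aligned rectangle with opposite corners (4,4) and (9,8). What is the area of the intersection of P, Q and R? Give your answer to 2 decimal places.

2.00

The intersection is the polygon with vertices (6,4), (4,4), (4,5), (6,5).
By the shoelace formula its area is 2.00.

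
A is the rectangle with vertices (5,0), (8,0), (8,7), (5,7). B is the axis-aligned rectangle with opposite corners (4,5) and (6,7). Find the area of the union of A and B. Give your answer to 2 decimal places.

By inclusion–exclusion:
Individual areas: |A| = 21, |B| = 4.
|A∩B|: x∈[5,6], y∈[5,7] → 1·2 = 2.
|A ∪ B| = 25 − 2 = 23.00.

23.00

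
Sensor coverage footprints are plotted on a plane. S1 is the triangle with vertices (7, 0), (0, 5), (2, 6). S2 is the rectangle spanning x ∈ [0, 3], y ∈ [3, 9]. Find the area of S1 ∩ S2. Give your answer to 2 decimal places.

The intersection is the polygon with vertices (0,5), (2,6), (3,4.8), (3,3), (2.8,3).
By the shoelace formula its area is 4.60.

4.60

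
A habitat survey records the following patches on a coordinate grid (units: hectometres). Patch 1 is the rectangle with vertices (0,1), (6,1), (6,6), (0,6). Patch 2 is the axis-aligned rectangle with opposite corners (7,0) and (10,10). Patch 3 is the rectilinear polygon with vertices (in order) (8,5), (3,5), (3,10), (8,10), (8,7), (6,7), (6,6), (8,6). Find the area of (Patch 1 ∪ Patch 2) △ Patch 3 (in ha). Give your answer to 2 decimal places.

|Patch 1 ∪ Patch 2| = 60.
|(Patch 1 ∪ Patch 2) ∩ Patch 3| = 7.
|(Patch 1 ∪ Patch 2) △ Patch 3| = 60 + 23 − 14 = 69.00.

69.00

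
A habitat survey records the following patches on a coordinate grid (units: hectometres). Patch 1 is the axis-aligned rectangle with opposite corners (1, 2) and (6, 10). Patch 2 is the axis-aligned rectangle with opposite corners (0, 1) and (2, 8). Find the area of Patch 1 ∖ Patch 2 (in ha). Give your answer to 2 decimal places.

|Patch 1∩Patch 2|: x∈[1,2], y∈[2,8] → 1·6 = 6.
|Patch 1| = 40.
|Patch 1 ∖ Patch 2| = |Patch 1| − |Patch 1∩Patch 2| = 40 − 6 = 34.00.

34.00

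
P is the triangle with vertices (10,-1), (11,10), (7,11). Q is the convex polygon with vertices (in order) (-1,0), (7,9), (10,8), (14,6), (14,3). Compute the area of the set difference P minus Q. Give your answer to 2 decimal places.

|P| = 22.5, |P∩Q| = 12.8741.
|P ∖ Q| = |P| − |P∩Q| = 22.5 − 12.8741 = 9.63.

9.63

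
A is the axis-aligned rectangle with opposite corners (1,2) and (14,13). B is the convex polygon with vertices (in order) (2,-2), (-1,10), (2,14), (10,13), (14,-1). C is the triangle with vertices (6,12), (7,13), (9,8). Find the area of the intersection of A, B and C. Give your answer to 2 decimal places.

The intersection is the polygon with vertices (7,13), (9,8), (6,12).
By the shoelace formula its area is 3.50.

3.50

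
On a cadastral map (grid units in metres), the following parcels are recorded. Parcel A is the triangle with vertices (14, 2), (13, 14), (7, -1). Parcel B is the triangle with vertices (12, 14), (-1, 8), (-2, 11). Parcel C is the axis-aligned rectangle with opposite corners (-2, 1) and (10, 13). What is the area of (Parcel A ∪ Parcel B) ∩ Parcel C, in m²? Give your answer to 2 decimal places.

|Parcel A ∪ Parcel B| = 66.
|(Parcel A ∪ Parcel B) ∩ Parcel C| = 27.30.

27.30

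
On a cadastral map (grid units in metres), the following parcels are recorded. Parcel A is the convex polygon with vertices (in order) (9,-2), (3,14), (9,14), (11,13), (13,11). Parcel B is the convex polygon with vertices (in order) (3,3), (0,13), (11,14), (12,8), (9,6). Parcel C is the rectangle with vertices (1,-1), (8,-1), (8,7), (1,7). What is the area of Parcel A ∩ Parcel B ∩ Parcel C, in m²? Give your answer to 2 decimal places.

The intersection is the polygon with vertices (6.474,4.737), (5.625,7), (8,7), (8,5.5).
By the shoelace formula its area is 3.83.

3.83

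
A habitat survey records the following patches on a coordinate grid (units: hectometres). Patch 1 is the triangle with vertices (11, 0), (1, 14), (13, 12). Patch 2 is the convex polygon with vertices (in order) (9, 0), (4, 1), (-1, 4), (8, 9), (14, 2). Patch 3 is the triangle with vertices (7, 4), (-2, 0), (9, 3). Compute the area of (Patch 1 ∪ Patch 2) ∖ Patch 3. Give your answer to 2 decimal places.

|Patch 1 ∪ Patch 2| = 122.2835.
|(Patch 1 ∪ Patch 2) ∩ Patch 3| = 6.5069.
|(Patch 1 ∪ Patch 2) ∖ Patch 3| = 122.2835 − 6.5069 = 115.78.

115.78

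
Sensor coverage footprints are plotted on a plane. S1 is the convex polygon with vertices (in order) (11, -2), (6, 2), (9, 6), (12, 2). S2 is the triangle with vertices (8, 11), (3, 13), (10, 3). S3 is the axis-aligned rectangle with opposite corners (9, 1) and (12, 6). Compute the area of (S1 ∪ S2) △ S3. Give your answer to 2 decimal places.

|S1 ∪ S2| = 40.4547.
|(S1 ∪ S2) ∩ S3| = 8.9375.
|(S1 ∪ S2) △ S3| = 40.4547 + 15 − 17.875 = 37.58.

37.58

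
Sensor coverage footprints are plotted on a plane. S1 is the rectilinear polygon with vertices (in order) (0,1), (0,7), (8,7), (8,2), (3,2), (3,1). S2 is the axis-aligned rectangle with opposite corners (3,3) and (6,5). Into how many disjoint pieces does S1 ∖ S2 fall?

1

S1 ∖ S2 is a single connected region.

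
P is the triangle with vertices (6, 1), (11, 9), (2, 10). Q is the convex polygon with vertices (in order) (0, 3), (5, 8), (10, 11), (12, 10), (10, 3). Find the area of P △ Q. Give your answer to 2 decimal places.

|P| = 38.5, |Q| = 53, |P∩Q| = 28.2541.
|P △ Q| = |P| + |Q| − 2·|P∩Q| = 38.5 + 53 − 56.5083 = 34.99.

34.99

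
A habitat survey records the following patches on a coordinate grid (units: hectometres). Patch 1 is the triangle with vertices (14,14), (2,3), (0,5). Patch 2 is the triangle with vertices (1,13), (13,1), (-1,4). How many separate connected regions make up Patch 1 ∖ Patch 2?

2

Patch 1 ∖ Patch 2 splits into 2 disjoint pieces (area 8.5217, area 0.1376).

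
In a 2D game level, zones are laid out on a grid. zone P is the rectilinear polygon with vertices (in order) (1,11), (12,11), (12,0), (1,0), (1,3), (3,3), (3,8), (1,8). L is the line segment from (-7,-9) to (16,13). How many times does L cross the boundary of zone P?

2

The segment meets the boundary at (12,9.174), (2.409,0).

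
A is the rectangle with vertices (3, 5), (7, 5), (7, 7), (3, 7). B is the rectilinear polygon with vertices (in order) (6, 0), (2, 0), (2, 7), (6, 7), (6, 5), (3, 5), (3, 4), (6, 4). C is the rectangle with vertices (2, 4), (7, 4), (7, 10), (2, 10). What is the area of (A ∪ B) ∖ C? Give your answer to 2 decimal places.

|A ∪ B| = 27.
|(A ∪ B) ∩ C| = 11.
|(A ∪ B) ∖ C| = 27 − 11 = 16.00.

16.00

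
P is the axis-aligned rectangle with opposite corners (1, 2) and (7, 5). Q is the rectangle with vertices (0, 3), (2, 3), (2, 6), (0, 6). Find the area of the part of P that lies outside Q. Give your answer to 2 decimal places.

16.00

|P∩Q|: x∈[1,2], y∈[3,5] → 1·2 = 2.
|P| = 18.
|P ∖ Q| = |P| − |P∩Q| = 18 − 2 = 16.00.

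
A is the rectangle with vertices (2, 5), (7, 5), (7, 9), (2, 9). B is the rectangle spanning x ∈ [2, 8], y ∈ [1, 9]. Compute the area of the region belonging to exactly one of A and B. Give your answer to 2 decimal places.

28.00

|A∩B|: x∈[2,7], y∈[5,9] → 5·4 = 20.
|A △ B| = |A| + |B| − 2·|A∩B| = 20 + 48 − 40 = 28.00.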